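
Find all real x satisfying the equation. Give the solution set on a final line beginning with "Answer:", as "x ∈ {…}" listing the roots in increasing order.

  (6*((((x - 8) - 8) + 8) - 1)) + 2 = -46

Step 1. [(6*((((x - 8) - 8) + 8) - 1)) + 2 = -46] +2 is outermost — subtract 2 both sides. So sub: 6*((((x - 8) - 8) + 8) - 1) = -48.
Step 2. [6*((((x - 8) - 8) + 8) - 1) = -48] LHS = 6·(…); ÷6 both sides, so div: (((x - 8) - 8) + 8) - 1 = -8.
Step 3. [(((x - 8) - 8) + 8) - 1 = -8] peel the -1: add 1 from each side ⇒ sub: ((x - 8) - 8) + 8 = -7.
Step 4. [((x - 8) - 8) + 8 = -7] peel the +8: subtract 8 from each side ⇒ sub: (x - 8) - 8 = -15.
Step 5. [(x - 8) - 8 = -15] -8 is outermost — add 8 both sides ⇒ sub: x - 8 = -7.
Step 6. [x - 8 = -7] peel the -8: add 8 from each side, so sub: x = 1.

Answer: x ∈ {1}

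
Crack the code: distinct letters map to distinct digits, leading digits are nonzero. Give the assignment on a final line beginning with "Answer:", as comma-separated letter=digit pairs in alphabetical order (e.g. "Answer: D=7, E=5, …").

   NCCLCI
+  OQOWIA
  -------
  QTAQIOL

Step 1. [Q] Q is the leading digit of a 7-digit sum of two 6-digit numbers; the final carry is exactly 1, so Q=1.
Step 2. [col 1: I + A ≡ L (mod 10)] no forcing yet in column 1 (carry-in 0); I=6 is free and consistent — try it, so I=6.
Step 3. [col 1: I + A ≡ L (mod 10)] column 1 (I + A ≡ L (mod 10), carry-in 0) doesn't pin A yet; pick A=9 and continue ⇒ A=9.
Step 4. [col 1: I + A ≡ L (mod 10)] column 1: given I=6, A=9, carry-in 0, and digits 1,6,9 already taken and all letters distinct, I+A≡L (mod 10) forces L=5 ⇒ L=5.
Step 5. [col 2: C + I ≡ O (mod 10)] no forcing yet in column 2 (carry-in 1); C=7 is free and consistent — try it ⇒ C=7.
Step 6. [col 2: C + I ≡ O (mod 10)] column 2: given C=7, I=6, carry-in 1, and digits 1,5,6,7,9 already taken and all letters distinct, C+I≡O (mod 10) forces O=4. So O=4.
Step 7. [col 3: L + W ≡ I (mod 10)] from column 3 (L=5, I=6, carry-in 1, digits 1,4,5,6,7,9 already taken and all letters distinct): W must equal 0 ⇒ W=0.
Step 8. [col 6: N + O ≡ T (mod 10)] column 6 reads N+O+carry(0)=T with O=4; with digits 0,1,4,5,6,7,9 already taken and all letters distinct, the only value for N is 8, so N=8.
Step 9. [col 6: N + O ≡ T (mod 10)] column 6 reads N+O+carry(0)=T with N=8, O=4; with digits 0,1,4,5,6,7,8,9 already taken and all letters distinct, the only value for T is 2, so T=2.

Answer: A=9, C=7, I=6, L=5, N=8, O=4, Q=1, T=2, W=0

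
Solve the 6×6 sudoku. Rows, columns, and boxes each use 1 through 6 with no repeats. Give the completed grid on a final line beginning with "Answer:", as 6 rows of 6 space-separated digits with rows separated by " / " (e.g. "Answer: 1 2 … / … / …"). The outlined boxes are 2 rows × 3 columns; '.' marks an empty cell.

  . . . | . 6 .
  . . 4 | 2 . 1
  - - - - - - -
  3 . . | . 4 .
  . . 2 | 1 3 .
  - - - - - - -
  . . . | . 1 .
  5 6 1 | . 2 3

Step 1. [r3c3∈{5,6}] 6 has one home in col 3: r3c3. So r3c3=6.
Step 2. [r1c3∈{3,5}] 5 has one home in col 3: r1c3. So r1c3=5.
Step 3. [r3c4∈{5}] only 5 remains possible at r3c4. So r3c4=5.
Step 4. [r6c4∈{4}] r6c4's peers cover all but 4 ⇒ r6c4=4.
Step 5. [r1c1∈{1,2}] col 1 places 1 nowhere but r1c1. So r1c1=1.
Step 6. [r5c1∈{2,4}] across col 1, 2 lands solely at r5c1, so r5c1=2.
Step 7. [r2c2∈{3}] r2c2 is down to just 3, so r2c2=3.
Step 8. [r4c1∈{4}] r4c1 is down to just 4 ⇒ r4c1=4.
Step 9. [r5c4∈{6}] r5c4 is down to just 6 ⇒ r5c4=6.
Step 10. [r2c1∈{6}] r2c1 has the single candidate 6, so r2c1=6.
Step 11. [r5c3∈{3}] r5c3 has the single candidate 3, so r5c3=3.
Step 12. [r1c6∈{4}] r1c6 is down to just 4. So r1c6=4.
Step 13. [r3c2∈{1}] r3c2's peers cover all but 1, so r3c2=1.
Step 14. [r4c2∈{5}] r4c2 is down to just 5, so r4c2=5.
Step 15. [r3c6∈{2}] r3c6 has the single candidate 2 ⇒ r3c6=2.
Step 16. [r4c6∈{6}] r4c6's peers cover all but 6. So r4c6=6.
Step 17. [r1c2∈{2}] r1c2 is down to just 2, so r1c2=2.
Step 18. [r5c2∈{4}] only 4 remains possible at r5c2 ⇒ r5c2=4.
Step 19. [r2c5∈{5}] r2c5 has the single candidate 5 ⇒ r2c5=5.
Step 20. [r5c6∈{5}] r5c6 is down to just 5. So r5c6=5.
Step 21. [r1c4∈{3}] nothing but 3 survives at r1c4 ⇒ r1c4=3.

Answer: 1 2 5 3 6 4 / 6 3 4 2 5 1 / 3 1 6 5 4 2 / 4 5 2 1 3 6 / 2 4 3 6 1 5 / 5 6 1 4 2 3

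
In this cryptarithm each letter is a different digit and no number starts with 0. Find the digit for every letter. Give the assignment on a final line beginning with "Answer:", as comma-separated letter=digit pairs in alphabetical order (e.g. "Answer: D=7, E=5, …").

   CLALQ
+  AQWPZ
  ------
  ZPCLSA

Step 1. [col 1: Q + Z ≡ A (mod 10)] several values work for Q in column 1 (Q + Z ≡ A (mod 10), carry-in 0); try Q=7 ⇒ Q=7.
Step 2. [col 1: Q + Z ≡ A (mod 10)] no forcing yet in column 1 (carry-in 0); Z=1 is free and consistent — try it. So Z=1.
Step 3. [col 1: Q + Z ≡ A (mod 10)] column 1 reads Q+Z+carry(0)=A with Q=7, Z=1; with digits 1,7 already taken and all letters distinct, the only value for A is 8. So A=8.
Step 4. [col 2: L + P ≡ S (mod 10)] L=9 is one option consistent with column 2 (L + P ≡ S (mod 10), carry-in 0) — take it. So L=9.
Step 5. [col 2: L + P ≡ S (mod 10)] several values work for S in column 2 (L + P ≡ S (mod 10), carry-in 0); try S=4 ⇒ S=4.
Step 6. [col 2: L + P ≡ S (mod 10)] from column 2 (L=9, S=4, carry-in 0, digits 1,4,7,8,9 already taken and all letters distinct): P must equal 5, so P=5.
Step 7. [col 3: A + W ≡ L (mod 10)] column 3 reads A+W+carry(1)=L with A=8, L=9; with digits 1,4,5,7,8,9 already taken and all letters distinct, the only value for W is 0. So W=0.
Step 8. [col 4: L + Q ≡ C (mod 10)] in column 4 we have L+Q≡C with carry-in 0; given L=9, Q=7 and digits 0,1,4,5,7,8,9 already taken and all letters distinct, that pins C to 6. So C=6.

Answer: A=8, C=6, L=9, P=5, Q=7, S=4, W=0, Z=1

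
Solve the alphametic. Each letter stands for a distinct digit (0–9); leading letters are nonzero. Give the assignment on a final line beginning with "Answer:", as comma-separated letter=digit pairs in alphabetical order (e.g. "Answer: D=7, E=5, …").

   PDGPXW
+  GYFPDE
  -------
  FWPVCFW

Step 1. [F] the sum has 7 digits but both addends have 6; that extra leading digit F is the final carry, namely 1. So F=1.
Step 2. [col 1: W + E ≡ W (mod 10)] column 1 reads W+E+carry(0)=W with nothing yet; with digits 1 already taken and all letters distinct, the only value for E is 0, so E=0.
Step 3. [col 1: W + E ≡ W (mod 10)] no forcing yet in column 1 (carry-in 0); W=2 is free and consistent — try it ⇒ W=2.
Step 4. [col 2: X + D ≡ F (mod 10)] several values work for D in column 2 (X + D ≡ F (mod 10), carry-in 0); try D=8, so D=8.
Step 5. [col 2: X + D ≡ F (mod 10)] from column 2 (D=8, F=1, carry-in 0, digits 0,1,2,8 already taken and all letters distinct): X must equal 3, so X=3.
Step 6. [col 3: P + P ≡ C (mod 10)] no forcing yet in column 3 (carry-in 1); C=5 is free and consistent — try it, so C=5.
Step 7. [col 3: P + P ≡ C (mod 10)] in column 3 we have P+P≡C with carry-in 1; given C=5 and digits 0,1,2,3,5,8 already taken and all letters distinct, that pins P to 7, so P=7.
Step 8. [col 4: G + F ≡ V (mod 10)] in column 4 we have G+F≡V with carry-in 1; given F=1 and digits 0,1,2,3,5,7,8 already taken and all letters distinct, that pins V to 6 ⇒ V=6.
Step 9. [col 4: G + F ≡ V (mod 10)] in column 4 we have G+F≡V with carry-in 1; given F=1, V=6 and digits 0,1,2,3,5,6,7,8 already taken and all letters distinct, that pins G to 4 ⇒ G=4.
Step 10. [col 5: D + Y ≡ P (mod 10)] column 5: given D=8, P=7, carry-in 0, and digits 0,1,2,3,4,5,6,7,8 already taken and all letters distinct, D+Y≡P (mod 10) forces Y=9 ⇒ Y=9.

Answer: C=5, D=8, E=0, F=1, G=4, P=7, V=6, W=2, X=3, Y=9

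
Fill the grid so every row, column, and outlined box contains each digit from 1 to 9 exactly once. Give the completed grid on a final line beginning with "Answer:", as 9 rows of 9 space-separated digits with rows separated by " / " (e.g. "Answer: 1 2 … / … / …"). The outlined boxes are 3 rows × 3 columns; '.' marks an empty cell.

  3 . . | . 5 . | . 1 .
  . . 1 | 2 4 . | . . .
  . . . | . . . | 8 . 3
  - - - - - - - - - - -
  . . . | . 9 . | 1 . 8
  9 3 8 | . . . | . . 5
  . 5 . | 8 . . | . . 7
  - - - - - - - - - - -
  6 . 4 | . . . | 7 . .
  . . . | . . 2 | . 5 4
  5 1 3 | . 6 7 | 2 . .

Step 1. [r9c9∈{9}] only 9 remains possible at r9c9. So r9c9=9.
Step 2. [r2c9∈{6}] nothing but 6 survives at r2c9 ⇒ r2c9=6.
Step 3. [r7c2∈{2,8,9}] 2 has one home in row 7: r7c2, so r7c2=2.
Step 4. [r2c6∈{3,8,9}] 3 has one home in row 2: r2c6 ⇒ r2c6=3.
Step 5. [r3c3∈{2,5,6,7,9}] r3c3 is the only open cell in row 3 admitting 5, so r3c3=5.
Step 6. [r6c1∈{1,2,4}] 1 has one home in col 1: r6c1 ⇒ r6c1=1.
Step 7. [r1c6∈{6,8,9}] box 2 places 8 nowhere but r1c6. So r1c6=8.
Step 8. [r8c7∈{3,6}] across row 8, 6 lands solely at r8c7 ⇒ r8c7=6.
Step 9. [r5c7∈{4}] r5c7's peers cover all but 4 ⇒ r5c7=4.
Step 10. [r1c7∈{9}] r1c7 is down to just 9 ⇒ r1c7=9.
Step 11. [r1c2∈{4,6,7}] in row 1, 4 fits only at r1c2 ⇒ r1c2=4.
Step 12. [r7c8∈{3,8}] across box 9, 3 lands solely at r7c8 ⇒ r7c8=3.
Step 13. [r4c4∈{3,4,5,6,7}] 3 has one home in row 4: r4c4, so r4c4=3.
Step 14. [r2c2∈{7,8,9}] in row 2, 9 fits only at r2c2, so r2c2=9.
Step 15. [r4c1∈{2,4,7}] across col 1, 4 lands solely at r4c1. So r4c1=4.
Step 16. [r7c4∈{1,5,9}] 5 has one home in col 4: r7c4, so r7c4=5.
Step 17. [r8c2∈{7,8}] 8 has one home in col 2: r8c2, so r8c2=8.
Step 18. [r6c5∈{2}] r6c5 has the single candidate 2. So r6c5=2.
Step 19. [r6c3∈{6}] only 6 remains possible at r6c3 ⇒ r6c3=6.
Step 20. [r1c4∈{6,7}] in row 1, 6 fits only at r1c4, so r1c4=6.
Step 21. [r1c3∈{2,7}] across row 1, 7 lands solely at r1c3. So r1c3=7.
Step 22. [r5c8∈{2,6}] r5c8 is the only open cell in row 5 admitting 2 ⇒ r5c8=2.
Step 23. [r7c6∈{1,9}] in row 7, 9 fits only at r7c6 ⇒ r7c6=9.
Step 24. [r8c4∈{1}] r8c4 has the single candidate 1, so r8c4=1.
Step 25. [r5c6∈{1,6}] across row 5, 6 lands solely at r5c6, so r5c6=6.
Step 26. [r5c5∈{1,7}] in row 5, 1 fits only at r5c5 ⇒ r5c5=1.
Step 27. [r3c5∈{7}] r3c5 has the single candidate 7, so r3c5=7.
Step 28. [r2c1∈{8}] r2c1's peers cover all but 8 ⇒ r2c1=8.
Step 29. [r3c4∈{9}] r3c4 has the single candidate 9, so r3c4=9.
Step 30. [r2c7∈{5}] only 5 remains possible at r2c7, so r2c7=5.
Step 31. [r6c8∈{9}] nothing but 9 survives at r6c8. So r6c8=9.
Step 32. [r8c1∈{7}] nothing but 7 survives at r8c1, so r8c1=7.
Step 33. [r5c4∈{7}] r5c4 has the single candidate 7 ⇒ r5c4=7.
Step 34. [r8c3∈{9}] r8c3's peers cover all but 9 ⇒ r8c3=9.
Step 35. [r3c6∈{1}] r3c6 is down to just 1, so r3c6=1.
Step 36. [r3c2∈{6}] r3c2's peers cover all but 6, so r3c2=6.
Step 37. [r6c7∈{3}] only 3 remains possible at r6c7. So r6c7=3.
Step 38. [r4c2∈{7}] r4c2 is down to just 7, so r4c2=7.
Step 39. [r1c9∈{2}] r1c9 is down to just 2, so r1c9=2.
Step 40. [r8c5∈{3}] r8c5 is down to just 3 ⇒ r8c5=3.
Step 41. [r9c8∈{8}] only 8 remains possible at r9c8, so r9c8=8.
Step 42. [r3c8∈{4}] nothing but 4 survives at r3c8 ⇒ r3c8=4.
Step 43. [r7c9∈{1}] r7c9 is down to just 1 ⇒ r7c9=1.
Step 44. [r7c5∈{8}] r7c5 is down to just 8. So r7c5=8.
Step 45. [r4c6∈{5}] r4c6 has the single candidate 5 ⇒ r4c6=5.
Step 46. [r2c8∈{7}] nothing but 7 survives at r2c8. So r2c8=7.
Step 47. [r9c4∈{4}] r9c4's peers cover all but 4. So r9c4=4.
Step 48. [r6c6∈{4}] r6c6 has the single candidate 4 ⇒ r6c6=4.
Step 49. [r3c1∈{2}] r3c1's peers cover all but 2 ⇒ r3c1=2.
Step 50. [r4c8∈{6}] only 6 remains possible at r4c8 ⇒ r4c8=6.
Step 51. [r4c3∈{2}] nothing but 2 survives at r4c3, so r4c3=2.

Answer: 3 4 7 6 5 8 9 1 2 / 8 9 1 2 4 3 5 7 6 / 2 6 5 9 7 1 8 4 3 / 4 7 2 3 9 5 1 6 8 / 9 3 8 7 1 6 4 2 5 / 1 5 6 8 2 4 3 9 7 / 6 2 4 5 8 9 7 3 1 / 7 8 9 1 3 2 6 5 4 / 5 1 3 4 6 7 2 8 9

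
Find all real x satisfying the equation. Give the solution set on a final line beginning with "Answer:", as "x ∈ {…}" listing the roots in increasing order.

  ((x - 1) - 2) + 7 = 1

Step 1. [((x - 1) - 2) + 7 = 1] 7 comes off first (subtract 7), so sub: (x - 1) - 2 = -6.
Step 2. [(x - 1) - 2 = -6] add 2: x sits inside (… - 2), so sub: x - 1 = -4.
Step 3. [x - 1 = -4] add 1: x sits inside (… - 1). So sub: x = -3.

Answer: x ∈ {-3}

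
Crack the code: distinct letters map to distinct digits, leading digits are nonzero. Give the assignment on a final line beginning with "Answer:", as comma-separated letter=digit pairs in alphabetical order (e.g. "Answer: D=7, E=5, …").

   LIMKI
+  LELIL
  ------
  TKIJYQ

Step 1. [col 1: I + L ≡ Q (mod 10)] column 1 (I + L ≡ Q (mod 10), carry-in 0) doesn't pin I yet; pick I=2 and continue, so I=2.
Step 2. [col 1: I + L ≡ Q (mod 10)] column 1 (I + L ≡ Q (mod 10), carry-in 0) doesn't pin L yet; pick L=6 and continue. So L=6.
Step 3. [col 1: I + L ≡ Q (mod 10)] from column 1 (I=2, L=6, carry-in 0, digits 2,6 already taken and all letters distinct): Q must equal 8 ⇒ Q=8.
Step 4. [col 2: K + I ≡ Y (mod 10)] column 2 (K + I ≡ Y (mod 10), carry-in 0) doesn't pin K yet; pick K=3 and continue. So K=3.
Step 5. [col 2: K + I ≡ Y (mod 10)] column 2 reads K+I+carry(0)=Y with K=3, I=2; with digits 2,3,6,8 already taken and all letters distinct, the only value for Y is 5, so Y=5.
Step 6. [T] the sum has 6 digits but both addends have 5; that extra leading digit T is the final carry, namely 1, so T=1.
Step 7. [col 3: M + L ≡ J (mod 10)] from column 3 (L=6, carry-in 0, digits 1,2,3,5,6,8 already taken and all letters distinct): M must equal 4. So M=4.
Step 8. [col 3: M + L ≡ J (mod 10)] from column 3 (M=4, L=6, carry-in 0, digits 1,2,3,4,5,6,8 already taken and all letters distinct): J must equal 0, so J=0.
Step 9. [col 4: I + E ≡ I (mod 10)] in column 4 we have I+E≡I with carry-in 1; given I=2 and digits 0,1,2,3,4,5,6,8 already taken and all letters distinct, that pins E to 9. So E=9.

Answer: E=9, I=2, J=0, K=3, L=6, M=4, Q=8, T=1, Y=5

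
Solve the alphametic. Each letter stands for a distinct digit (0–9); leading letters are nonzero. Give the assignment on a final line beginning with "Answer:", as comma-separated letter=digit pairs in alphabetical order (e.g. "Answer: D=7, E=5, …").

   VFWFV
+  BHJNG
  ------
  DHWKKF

Step 1. [col 1: V + G ≡ F (mod 10)] V=2 is one option consistent with column 1 (V + G ≡ F (mod 10), carry-in 0) — take it ⇒ V=2.
Step 2. [D] D is the leading digit of a 6-digit sum of two 5-digit numbers; the final carry is exactly 1, so D=1.
Step 3. [col 1: V + G ≡ F (mod 10)] no forcing yet in column 1 (carry-in 0); G=3 is free and consistent — try it, so G=3.
Step 4. [col 1: V + G ≡ F (mod 10)] in column 1 we have V+G≡F with carry-in 0; given V=2, G=3 and digits 1,2,3 already taken and all letters distinct, that pins F to 5. So F=5.
Step 5. [col 2: F + N ≡ K (mod 10)] several values work for K in column 2 (F + N ≡ K (mod 10), carry-in 0); try K=4. So K=4.
Step 6. [col 2: F + N ≡ K (mod 10)] column 2: given F=5, K=4, carry-in 0, and digits 1,2,3,4,5 already taken and all letters distinct, F+N≡K (mod 10) forces N=9, so N=9.
Step 7. [col 3: W + J ≡ K (mod 10)] column 3 (W + J ≡ K (mod 10), carry-in 1) doesn't pin J yet; pick J=7 and continue ⇒ J=7.
Step 8. [col 3: W + J ≡ K (mod 10)] column 3 reads W+J+carry(1)=K with J=7, K=4; with digits 1,2,3,4,5,7,9 already taken and all letters distinct, the only value for W is 6, so W=6.
Step 9. [col 4: F + H ≡ W (mod 10)] column 4 reads F+H+carry(1)=W with F=5, W=6; with digits 1,2,3,4,5,6,7,9 already taken and all letters distinct, the only value for H is 0 ⇒ H=0.
Step 10. [col 5: V + B ≡ H (mod 10)] column 5 reads V+B+carry(0)=H with V=2, H=0; with digits 0,1,2,3,4,5,6,7,9 already taken and all letters distinct, the only value for B is 8 ⇒ B=8.

Answer: B=8, D=1, F=5, G=3, H=0, J=7, K=4, N=9, V=2, W=6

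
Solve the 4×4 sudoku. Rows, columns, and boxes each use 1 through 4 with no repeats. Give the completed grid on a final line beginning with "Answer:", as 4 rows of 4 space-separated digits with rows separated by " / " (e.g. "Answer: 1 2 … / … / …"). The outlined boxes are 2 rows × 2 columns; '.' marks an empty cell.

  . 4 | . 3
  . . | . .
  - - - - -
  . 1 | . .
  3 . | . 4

Step 1. [r3c4∈{2}] r3c4's peers cover all but 2 ⇒ r3c4=2.
Step 2. [r2c4∈{1}] nothing but 1 survives at r2c4. So r2c4=1.
Step 3. [r2c1∈{2}] r2c1 is down to just 2, so r2c1=2.
Step 4. [r3c3∈{3}] nothing but 3 survives at r3c3, so r3c3=3.
Step 5. [r1c1∈{1}] only 1 remains possible at r1c1. So r1c1=1.
Step 6. [r4c2∈{2}] r4c2 has the single candidate 2. So r4c2=2.
Step 7. [r2c3∈{4}] nothing but 4 survives at r2c3. So r2c3=4.
Step 8. [r1c3∈{2}] nothing but 2 survives at r1c3. So r1c3=2.
Step 9. [r2c2∈{3}] only 3 remains possible at r2c2 ⇒ r2c2=3.
Step 10. [r3c1∈{4}] r3c1 has the single candidate 4, so r3c1=4.
Step 11. [r4c3∈{1}] r4c3 is down to just 1 ⇒ r4c3=1.

Answer: 1 4 2 3 / 2 3 4 1 / 4 1 3 2 / 3 2 1 4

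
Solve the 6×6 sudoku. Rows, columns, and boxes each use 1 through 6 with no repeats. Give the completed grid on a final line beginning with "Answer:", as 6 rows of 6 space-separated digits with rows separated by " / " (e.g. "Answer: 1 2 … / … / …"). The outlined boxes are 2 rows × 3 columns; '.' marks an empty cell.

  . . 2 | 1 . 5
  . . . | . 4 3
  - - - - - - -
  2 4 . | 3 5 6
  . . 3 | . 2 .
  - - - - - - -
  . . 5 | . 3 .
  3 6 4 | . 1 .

Step 1. [r2c3∈{1,6}] col 3 places 6 nowhere but r2c3, so r2c3=6.
Step 2. [r6c6∈{2}] r6c6 is down to just 2 ⇒ r6c6=2.
Step 3. [r5c1∈{1}] only 1 remains possible at r5c1 ⇒ r5c1=1.
Step 4. [r2c1∈{5}] r2c1 is down to just 5, so r2c1=5.
Step 5. [r4c4∈{4}] r4c4 is down to just 4, so r4c4=4.
Step 6. [r2c2∈{1}] r2c2's peers cover all but 1. So r2c2=1.
Step 7. [r1c1∈{4}] nothing but 4 survives at r1c1. So r1c1=4.
Step 8. [r1c5∈{6}] r1c5 is down to just 6, so r1c5=6.
Step 9. [r2c4∈{2}] r2c4 has the single candidate 2 ⇒ r2c4=2.
Step 10. [r6c4∈{5}] r6c4 is down to just 5. So r6c4=5.
Step 11. [r5c6∈{4}] r5c6's peers cover all but 4 ⇒ r5c6=4.
Step 12. [r5c4∈{6}] r5c4 is down to just 6, so r5c4=6.
Step 13. [r4c2∈{5}] r4c2 has the single candidate 5 ⇒ r4c2=5.
Step 14. [r3c3∈{1}] r3c3's peers cover all but 1 ⇒ r3c3=1.
Step 15. [r5c2∈{2}] r5c2's peers cover all but 2, so r5c2=2.
Step 16. [r1c2∈{3}] r1c2 is down to just 3. So r1c2=3.
Step 17. [r4c1∈{6}] only 6 remains possible at r4c1 ⇒ r4c1=6.
Step 18. [r4c6∈{1}] r4c6 has the single candidate 1 ⇒ r4c6=1.

Answer: 4 3 2 1 6 5 / 5 1 6 2 4 3 / 2 4 1 3 5 6 / 6 5 3 4 2 1 / 1 2 5 6 3 4 / 3 6 4 5 1 2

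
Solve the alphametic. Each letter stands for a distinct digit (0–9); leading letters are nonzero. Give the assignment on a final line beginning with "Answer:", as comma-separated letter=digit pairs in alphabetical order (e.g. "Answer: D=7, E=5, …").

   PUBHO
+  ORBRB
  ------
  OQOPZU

Step 1. [col 1: O + B ≡ U (mod 10)] U=5 is one option consistent with column 1 (O + B ≡ U (mod 10), carry-in 0) — take it, so U=5.
Step 2. [col 1: O + B ≡ U (mod 10)] column 1 (O + B ≡ U (mod 10), carry-in 0) doesn't pin B yet; pick B=4 and continue. So B=4.
Step 3. [col 1: O + B ≡ U (mod 10)] column 1: given B=4, U=5, carry-in 0, and digits 4,5 already taken and all letters distinct, O+B≡U (mod 10) forces O=1 ⇒ O=1.
Step 4. [col 2: H + R ≡ Z (mod 10)] no forcing yet in column 2 (carry-in 0); H=3 is free and consistent — try it ⇒ H=3.
Step 5. [col 2: H + R ≡ Z (mod 10)] column 2 (H + R ≡ Z (mod 10), carry-in 0) doesn't pin Z yet; pick Z=9 and continue. So Z=9.
Step 6. [col 2: H + R ≡ Z (mod 10)] in column 2 we have H+R≡Z with carry-in 0; given H=3, Z=9 and digits 1,3,4,5,9 already taken and all letters distinct, that pins R to 6, so R=6.
Step 7. [col 3: B + B ≡ P (mod 10)] in column 3 we have B+B≡P with carry-in 0; given B=4 and digits 1,3,4,5,6,9 already taken and all letters distinct, that pins P to 8. So P=8.
Step 8. [col 5: P + O ≡ Q (mod 10)] column 5 reads P+O+carry(1)=Q with P=8, O=1; with digits 1,3,4,5,6,8,9 already taken and all letters distinct, the only value for Q is 0 ⇒ Q=0.

Answer: B=4, H=3, O=1, P=8, Q=0, R=6, U=5, Z=9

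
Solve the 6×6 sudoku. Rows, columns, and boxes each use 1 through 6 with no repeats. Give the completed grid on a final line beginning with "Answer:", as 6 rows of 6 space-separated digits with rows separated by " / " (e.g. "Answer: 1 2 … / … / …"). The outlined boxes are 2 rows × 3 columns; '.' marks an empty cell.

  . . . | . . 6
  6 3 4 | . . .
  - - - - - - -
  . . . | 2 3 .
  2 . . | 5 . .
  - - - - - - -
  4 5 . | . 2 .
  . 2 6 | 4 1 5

Step 1. [r1c2∈{1}] only 1 remains possible at r1c2, so r1c2=1.
Step 2. [r3c1∈{1,5}] in col 1, 1 fits only at r3c1. So r3c1=1.
Step 3. [r3c6∈{4}] only 4 remains possible at r3c6. So r3c6=4.
Step 4. [r1c1∈{5}] only 5 remains possible at r1c1, so r1c1=5.
Step 5. [r5c6∈{3}] r5c6's peers cover all but 3 ⇒ r5c6=3.
Step 6. [r2c6∈{1,2}] across row 2, 2 lands solely at r2c6 ⇒ r2c6=2.
Step 7. [r3c2∈{6}] r3c2 is down to just 6 ⇒ r3c2=6.
Step 8. [r4c5∈{6}] nothing but 6 survives at r4c5. So r4c5=6.
Step 9. [r4c6∈{1}] r4c6 has the single candidate 1 ⇒ r4c6=1.
Step 10. [r2c5∈{5}] r2c5 is down to just 5. So r2c5=5.
Step 11. [r1c5∈{4}] nothing but 4 survives at r1c5 ⇒ r1c5=4.
Step 12. [r3c3∈{5}] nothing but 5 survives at r3c3 ⇒ r3c3=5.
Step 13. [r6c1∈{3}] r6c1 is down to just 3 ⇒ r6c1=3.
Step 14. [r1c4∈{3}] nothing but 3 survives at r1c4, so r1c4=3.
Step 15. [r4c2∈{4}] r4c2 is down to just 4, so r4c2=4.
Step 16. [r5c3∈{1}] r5c3's peers cover all but 1. So r5c3=1.
Step 17. [r1c3∈{2}] r1c3 has the single candidate 2. So r1c3=2.
Step 18. [r5c4∈{6}] r5c4 has the single candidate 6, so r5c4=6.
Step 19. [r4c3∈{3}] only 3 remains possible at r4c3 ⇒ r4c3=3.
Step 20. [r2c4∈{1}] r2c4 has the single candidate 1, so r2c4=1.

Answer: 5 1 2 3 4 6 / 6 3 4 1 5 2 / 1 6 5 2 3 4 / 2 4 3 5 6 1 / 4 5 1 6 2 3 / 3 2 6 4 1 5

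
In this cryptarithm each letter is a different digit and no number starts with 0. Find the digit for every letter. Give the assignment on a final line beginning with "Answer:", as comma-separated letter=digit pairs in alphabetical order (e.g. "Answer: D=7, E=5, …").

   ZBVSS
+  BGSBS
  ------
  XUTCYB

Step 1. [col 1: S + S ≡ B (mod 10)] S=7 is one option consistent with column 1 (S + S ≡ B (mod 10), carry-in 0) — take it ⇒ S=7.
Step 2. [col 1: S + S ≡ B (mod 10)] column 1 reads S+S+carry(0)=B with S=7; with digits 7 already taken and all letters distinct, the only value for B is 4. So B=4.
Step 3. [col 2: S + B ≡ Y (mod 10)] from column 2 (S=7, B=4, carry-in 1, digits 4,7 already taken and all letters distinct): Y must equal 2. So Y=2.
Step 4. [col 3: V + S ≡ C (mod 10)] several values work for C in column 3 (V + S ≡ C (mod 10), carry-in 1); try C=6 ⇒ C=6.
Step 5. [col 3: V + S ≡ C (mod 10)] column 3 reads V+S+carry(1)=C with S=7, C=6; with digits 2,4,6,7 already taken and all letters distinct, the only value for V is 8. So V=8.
Step 6. [col 4: B + G ≡ T (mod 10)] no forcing yet in column 4 (carry-in 1); G=0 is free and consistent — try it ⇒ G=0.
Step 7. [col 4: B + G ≡ T (mod 10)] column 4 reads B+G+carry(1)=T with B=4, G=0; with digits 0,2,4,6,7,8 already taken and all letters distinct, the only value for T is 5. So T=5.
Step 8. [col 5: Z + B ≡ U (mod 10)] column 5 reads Z+B+carry(0)=U with B=4; with digits 0,2,4,5,6,7,8 already taken and all letters distinct, the only value for U is 3, so U=3.
Step 9. [X] X is the leading digit of a 6-digit sum of two 5-digit numbers; the final carry is exactly 1, so X=1.
Step 10. [col 5: Z + B ≡ U (mod 10)] in column 5 we have Z+B≡U with carry-in 0; given B=4, U=3 and digits 0,1,2,3,4,5,6,7,8 already taken and all letters distinct, that pins Z to 9 ⇒ Z=9.

Answer: B=4, C=6, G=0, S=7, T=5, U=3, V=8, X=1, Y=2, Z=9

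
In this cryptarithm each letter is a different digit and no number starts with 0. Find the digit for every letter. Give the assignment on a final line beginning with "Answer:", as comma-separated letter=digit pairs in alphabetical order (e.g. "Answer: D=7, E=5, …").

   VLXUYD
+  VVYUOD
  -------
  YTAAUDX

Step 1. [col 1: D + D ≡ X (mod 10)] column 1 (D + D ≡ X (mod 10), carry-in 0) doesn't pin D yet; pick D=6 and continue. So D=6.
Step 2. [col 1: D + D ≡ X (mod 10)] from column 1 (D=6, carry-in 0, digits 6 already taken and all letters distinct): X must equal 2 ⇒ X=2.
Step 3. [col 2: Y + O ≡ D (mod 10)] no forcing yet in column 2 (carry-in 1); O=4 is free and consistent — try it ⇒ O=4.
Step 4. [col 2: Y + O ≡ D (mod 10)] column 2: given O=4, D=6, carry-in 1, and digits 2,4,6 already taken and all letters distinct, Y+O≡D (mod 10) forces Y=1, so Y=1.
Step 5. [col 3: U + U ≡ U (mod 10)] column 3 reads U+U+carry(0)=U with nothing yet; with digits 1,2,4,6 already taken and all letters distinct, the only value for U is 0, so U=0.
Step 6. [col 4: X + Y ≡ A (mod 10)] column 4: given X=2, Y=1, carry-in 0, and digits 0,1,2,4,6 already taken and all letters distinct, X+Y≡A (mod 10) forces A=3, so A=3.
Step 7. [col 5: L + V ≡ A (mod 10)] several values work for V in column 5 (L + V ≡ A (mod 10), carry-in 0); try V=8, so V=8.
Step 8. [col 5: L + V ≡ A (mod 10)] from column 5 (V=8, A=3, carry-in 0, digits 0,1,2,3,4,6,8 already taken and all letters distinct): L must equal 5 ⇒ L=5.
Step 9. [col 6: V + V ≡ T (mod 10)] from column 6 (V=8, carry-in 1, digits 0,1,2,3,4,5,6,8 already taken and all letters distinct): T must equal 7. So T=7.

Answer: A=3, D=6, L=5, O=4, T=7, U=0, V=8, X=2, Y=1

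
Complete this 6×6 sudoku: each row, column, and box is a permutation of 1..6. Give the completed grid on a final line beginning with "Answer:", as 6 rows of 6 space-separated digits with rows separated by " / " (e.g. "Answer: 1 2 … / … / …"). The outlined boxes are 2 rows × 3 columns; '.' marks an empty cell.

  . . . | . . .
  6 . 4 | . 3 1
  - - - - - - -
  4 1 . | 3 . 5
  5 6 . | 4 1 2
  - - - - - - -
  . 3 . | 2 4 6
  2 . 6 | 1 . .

Step 1. [r1c5∈{2,5,6}] r1c5 is the only open cell in col 5 admitting 2, so r1c5=2.
Step 2. [r1c2∈{5}] r1c2's peers cover all but 5. So r1c2=5.
Step 3. [r1c1∈{1,3}] r1c1 is the only open cell in col 1 admitting 3, so r1c1=3.
Step 4. [r5c1∈{1}] r5c1's peers cover all but 1. So r5c1=1.
Step 5. [r1c4∈{6}] only 6 remains possible at r1c4. So r1c4=6.
Step 6. [r1c6∈{4}] only 4 remains possible at r1c6, so r1c6=4.
Step 7. [r4c3∈{3}] r4c3's peers cover all but 3. So r4c3=3.
Step 8. [r6c2∈{4}] r6c2 has the single candidate 4. So r6c2=4.
Step 9. [r6c5∈{5}] r6c5 has the single candidate 5, so r6c5=5.
Step 10. [r6c6∈{3}] r6c6 is down to just 3 ⇒ r6c6=3.
Step 11. [r2c4∈{5}] r2c4's peers cover all but 5 ⇒ r2c4=5.
Step 12. [r3c5∈{6}] only 6 remains possible at r3c5 ⇒ r3c5=6.
Step 13. [r1c3∈{1}] r1c3 has the single candidate 1 ⇒ r1c3=1.
Step 14. [r5c3∈{5}] r5c3's peers cover all but 5 ⇒ r5c3=5.
Step 15. [r2c2∈{2}] r2c2 has the single candidate 2. So r2c2=2.
Step 16. [r3c3∈{2}] only 2 remains possible at r3c3 ⇒ r3c3=2.

Answer: 3 5 1 6 2 4 / 6 2 4 5 3 1 / 4 1 2 3 6 5 / 5 6 3 4 1 2 / 1 3 5 2 4 6 / 2 4 6 1 5 3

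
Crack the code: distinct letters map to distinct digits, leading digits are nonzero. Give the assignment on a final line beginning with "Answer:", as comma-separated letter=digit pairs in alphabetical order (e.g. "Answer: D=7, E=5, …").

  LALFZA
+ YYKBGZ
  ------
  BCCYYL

Step 1. [col 1: A + Z ≡ L (mod 10)] A=2 is one option consistent with column 1 (A + Z ≡ L (mod 10), carry-in 0) — take it, so A=2.
Step 2. [col 1: A + Z ≡ L (mod 10)] several values work for L in column 1 (A + Z ≡ L (mod 10), carry-in 0); try L=3, so L=3.
Step 3. [col 1: A + Z ≡ L (mod 10)] from column 1 (A=2, L=3, carry-in 0, digits 2,3 already taken and all letters distinct): Z must equal 1. So Z=1.
Step 4. [col 2: Z + G ≡ Y (mod 10)] several values work for G in column 2 (Z + G ≡ Y (mod 10), carry-in 0); try G=5, so G=5.
Step 5. [col 2: Z + G ≡ Y (mod 10)] from column 2 (Z=1, G=5, carry-in 0, digits 1,2,3,5 already taken and all letters distinct): Y must equal 6, so Y=6.
Step 6. [col 3: F + B ≡ Y (mod 10)] no forcing yet in column 3 (carry-in 0); B=9 is free and consistent — try it, so B=9.
Step 7. [col 3: F + B ≡ Y (mod 10)] from column 3 (B=9, Y=6, carry-in 0, digits 1,2,3,5,6,9 already taken and all letters distinct): F must equal 7 ⇒ F=7.
Step 8. [col 4: L + K ≡ C (mod 10)] several values work for K in column 4 (L + K ≡ C (mod 10), carry-in 1); try K=4, so K=4.
Step 9. [col 4: L + K ≡ C (mod 10)] column 4 reads L+K+carry(1)=C with L=3, K=4; with digits 1,2,3,4,5,6,7,9 already taken and all letters distinct, the only value for C is 8. So C=8.

Answer: A=2, B=9, C=8, F=7, G=5, K=4, L=3, Y=6, Z=1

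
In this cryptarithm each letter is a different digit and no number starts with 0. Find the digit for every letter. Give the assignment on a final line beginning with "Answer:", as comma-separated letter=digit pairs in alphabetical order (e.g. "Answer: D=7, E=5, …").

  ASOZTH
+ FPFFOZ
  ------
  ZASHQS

Step 1. [col 1: H + Z ≡ S (mod 10)] column 1 (H + Z ≡ S (mod 10), carry-in 0) doesn't pin H yet; pick H=2 and continue. So H=2.
Step 2. [col 1: H + Z ≡ S (mod 10)] several values work for S in column 1 (H + Z ≡ S (mod 10), carry-in 0); try S=1. So S=1.
Step 3. [col 1: H + Z ≡ S (mod 10)] from column 1 (H=2, S=1, carry-in 0, digits 1,2 already taken and all letters distinct): Z must equal 9. So Z=9.
Step 4. [col 2: T + O ≡ Q (mod 10)] column 2 (T + O ≡ Q (mod 10), carry-in 1) doesn't pin T yet; pick T=0 and continue, so T=0.
Step 5. [col 2: T + O ≡ Q (mod 10)] O=7 is one option consistent with column 2 (T + O ≡ Q (mod 10), carry-in 1) — take it ⇒ O=7.
Step 6. [col 2: T + O ≡ Q (mod 10)] column 2: given T=0, O=7, carry-in 1, and digits 0,1,2,7,9 already taken and all letters distinct, T+O≡Q (mod 10) forces Q=8, so Q=8.
Step 7. [col 3: Z + F ≡ H (mod 10)] from column 3 (Z=9, H=2, carry-in 0, digits 0,1,2,7,8,9 already taken and all letters distinct): F must equal 3 ⇒ F=3.
Step 8. [col 5: S + P ≡ A (mod 10)] column 5 reads S+P+carry(1)=A with S=1; with digits 0,1,2,3,7,8,9 already taken and all letters distinct, the only value for P is 4, so P=4.
Step 9. [col 5: S + P ≡ A (mod 10)] from column 5 (S=1, P=4, carry-in 1, digits 0,1,2,3,4,7,8,9 already taken and all letters distinct): A must equal 6 ⇒ A=6.

Answer: A=6, F=3, H=2, O=7, P=4, Q=8, S=1, T=0, Z=9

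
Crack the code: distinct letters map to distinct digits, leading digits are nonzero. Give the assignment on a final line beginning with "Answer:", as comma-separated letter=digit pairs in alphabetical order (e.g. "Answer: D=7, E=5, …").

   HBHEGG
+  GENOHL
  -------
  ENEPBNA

Step 1. [col 1: G + L ≡ A (mod 10)] no forcing yet in column 1 (carry-in 0); L=4 is free and consistent — try it. So L=4.
Step 2. [col 1: G + L ≡ A (mod 10)] several values work for G in column 1 (G + L ≡ A (mod 10), carry-in 0); try G=6. So G=6.
Step 3. [E] adding two 6-digit numbers gives at most 6+1 digits, and here it does — E is that final carry and must be 1, so E=1.
Step 4. [col 1: G + L ≡ A (mod 10)] from column 1 (G=6, L=4, carry-in 0, digits 1,4,6 already taken and all letters distinct): A must equal 0 ⇒ A=0.
Step 5. [col 2: G + H ≡ N (mod 10)] several values work for N in column 2 (G + H ≡ N (mod 10), carry-in 1); try N=5, so N=5.
Step 6. [col 2: G + H ≡ N (mod 10)] column 2: given G=6, N=5, carry-in 1, and digits 0,1,4,5,6 already taken and all letters distinct, G+H≡N (mod 10) forces H=8. So H=8.
Step 7. [col 3: E + O ≡ B (mod 10)] column 3: given E=1, carry-in 1, and digits 0,1,4,5,6,8 already taken and all letters distinct, E+O≡B (mod 10) forces O=7, so O=7.
Step 8. [col 3: E + O ≡ B (mod 10)] in column 3 we have E+O≡B with carry-in 1; given E=1, O=7 and digits 0,1,4,5,6,7,8 already taken and all letters distinct, that pins B to 9 ⇒ B=9.
Step 9. [col 4: H + N ≡ P (mod 10)] in column 4 we have H+N≡P with carry-in 0; given H=8, N=5 and digits 0,1,4,5,6,7,8,9 already taken and all letters distinct, that pins P to 3, so P=3.

Answer: A=0, B=9, E=1, G=6, H=8, L=4, N=5, O=7, P=3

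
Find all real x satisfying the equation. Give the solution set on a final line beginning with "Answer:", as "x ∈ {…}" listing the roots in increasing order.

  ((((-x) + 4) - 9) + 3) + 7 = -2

Step 1. [((((-x) + 4) - 9) + 3) + 7 = -2] +7 is outermost — subtract 7 both sides, so sub: (((-x) + 4) - 9) + 3 = -9.
Step 2. [(((-x) + 4) - 9) + 3 = -9] peel the +3: subtract 3 from each side, so sub: ((-x) + 4) - 9 = -12.
Step 3. [((-x) + 4) - 9 = -12] -9 is outermost — add 9 both sides, so sub: (-x) + 4 = -3.
Step 4. [(-x) + 4 = -3] subtract 4: x sits inside (… + 4). So sub: -x = -7.
Step 5. [-x = -7] flip signs both sides ⇒ neg: x = 7.

Answer: x ∈ {7}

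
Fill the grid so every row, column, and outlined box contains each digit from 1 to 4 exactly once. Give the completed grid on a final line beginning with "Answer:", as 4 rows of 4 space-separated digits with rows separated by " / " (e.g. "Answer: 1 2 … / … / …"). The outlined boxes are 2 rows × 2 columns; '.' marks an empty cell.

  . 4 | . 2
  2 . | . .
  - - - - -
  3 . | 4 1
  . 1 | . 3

Step 1. [r2c3∈{1,3}] row 2 places 1 nowhere but r2c3, so r2c3=1.
Step 2. [r2c2∈{3}] r2c2 has the single candidate 3, so r2c2=3.
Step 3. [r3c2∈{2}] r3c2 is down to just 2, so r3c2=2.
Step 4. [r2c4∈{4}] r2c4 has the single candidate 4. So r2c4=4.
Step 5. [r1c1∈{1}] only 1 remains possible at r1c1 ⇒ r1c1=1.
Step 6. [r4c1∈{4}] nothing but 4 survives at r4c1, so r4c1=4.
Step 7. [r1c3∈{3}] r1c3 has the single candidate 3 ⇒ r1c3=3.
Step 8. [r4c3∈{2}] only 2 remains possible at r4c3 ⇒ r4c3=2.

Answer: 1 4 3 2 / 2 3 1 4 / 3 2 4 1 / 4 1 2 3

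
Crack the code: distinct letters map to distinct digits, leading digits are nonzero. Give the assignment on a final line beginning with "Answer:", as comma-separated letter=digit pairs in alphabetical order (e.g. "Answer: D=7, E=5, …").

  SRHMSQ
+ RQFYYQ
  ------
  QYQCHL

Step 1. [col 1: Q + Q ≡ L (mod 10)] no forcing yet in column 1 (carry-in 0); L=4 is free and consistent — try it, so L=4.
Step 2. [col 1: Q + Q ≡ L (mod 10)] no forcing yet in column 1 (carry-in 0); Q=7 is free and consistent — try it. So Q=7.
Step 3. [col 2: S + Y ≡ H (mod 10)] several values work for S in column 2 (S + Y ≡ H (mod 10), carry-in 1); try S=6 ⇒ S=6.
Step 4. [col 2: S + Y ≡ H (mod 10)] several values work for Y in column 2 (S + Y ≡ H (mod 10), carry-in 1); try Y=8. So Y=8.
Step 5. [col 2: S + Y ≡ H (mod 10)] from column 2 (S=6, Y=8, carry-in 1, digits 4,6,7,8 already taken and all letters distinct): H must equal 5. So H=5.
Step 6. [col 3: M + Y ≡ C (mod 10)] several values work for C in column 3 (M + Y ≡ C (mod 10), carry-in 1); try C=9 ⇒ C=9.
Step 7. [col 3: M + Y ≡ C (mod 10)] column 3 reads M+Y+carry(1)=C with Y=8, C=9; with digits 4,5,6,7,8,9 already taken and all letters distinct, the only value for M is 0. So M=0.
Step 8. [col 4: H + F ≡ Q (mod 10)] column 4 reads H+F+carry(0)=Q with H=5, Q=7; with digits 0,4,5,6,7,8,9 already taken and all letters distinct, the only value for F is 2. So F=2.
Step 9. [col 5: R + Q ≡ Y (mod 10)] in column 5 we have R+Q≡Y with carry-in 0; given Q=7, Y=8 and digits 0,2,4,5,6,7,8,9 already taken and all letters distinct, that pins R to 1. So R=1.

Answer: C=9, F=2, H=5, L=4, M=0, Q=7, R=1, S=6, Y=8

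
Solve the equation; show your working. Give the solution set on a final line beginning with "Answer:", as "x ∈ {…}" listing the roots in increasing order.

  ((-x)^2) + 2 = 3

Step 1. [((-x)^2) + 2 = 3] +2 is outermost — subtract 2 both sides ⇒ sub: (-x)^2 = 1.
Step 2. [(-x)^2 = 1] LHS squared, RHS 1 ≥ 0: apply √ (±), so sqrt: -x = 1 or -1.
Step 3. [-x = 1 or -1] flip signs both sides ⇒ neg: x = -1 or 1.

Answer: x ∈ {-1, 1}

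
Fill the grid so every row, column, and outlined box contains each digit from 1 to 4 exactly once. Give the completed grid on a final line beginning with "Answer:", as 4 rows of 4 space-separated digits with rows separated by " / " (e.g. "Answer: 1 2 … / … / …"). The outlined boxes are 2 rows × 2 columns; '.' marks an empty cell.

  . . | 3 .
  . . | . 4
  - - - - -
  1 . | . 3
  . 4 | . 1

Step 1. [r3c2∈{2}] nothing but 2 survives at r3c2 ⇒ r3c2=2.
Step 2. [r2c3∈{1,2}] 1 has one home in col 3: r2c3 ⇒ r2c3=1.
Step 3. [r2c1∈{2,3}] r2c1 is the only open cell in row 2 admitting 2. So r2c1=2.
Step 4. [r1c4∈{2}] nothing but 2 survives at r1c4, so r1c4=2.
Step 5. [r4c1∈{3}] r4c1's peers cover all but 3, so r4c1=3.
Step 6. [r3c3∈{4}] only 4 remains possible at r3c3. So r3c3=4.
Step 7. [r2c2∈{3}] r2c2 has the single candidate 3. So r2c2=3.
Step 8. [r1c1∈{4}] nothing but 4 survives at r1c1. So r1c1=4.
Step 9. [r4c3∈{2}] only 2 remains possible at r4c3. So r4c3=2.
Step 10. [r1c2∈{1}] nothing but 1 survives at r1c2 ⇒ r1c2=1.

Answer: 4 1 3 2 / 2 3 1 4 / 1 2 4 3 / 3 4 2 1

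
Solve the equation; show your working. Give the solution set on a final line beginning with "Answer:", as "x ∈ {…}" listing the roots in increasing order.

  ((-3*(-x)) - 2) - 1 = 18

Step 1. [((-3*(-x)) - 2) - 1 = 18] 1 comes off first (add 1). So sub: (-3*(-x)) - 2 = 19.
Step 2. [(-3*(-x)) - 2 = 19] add 2: x sits inside (… - 2), so sub: -3*(-x) = 21.
Step 3. [-3*(-x) = 21] -3·(inner) — divide through by -3 ⇒ div: -x = -7.
Step 4. [-x = -7] flip signs both sides. So neg: x = 7.

Answer: x ∈ {7}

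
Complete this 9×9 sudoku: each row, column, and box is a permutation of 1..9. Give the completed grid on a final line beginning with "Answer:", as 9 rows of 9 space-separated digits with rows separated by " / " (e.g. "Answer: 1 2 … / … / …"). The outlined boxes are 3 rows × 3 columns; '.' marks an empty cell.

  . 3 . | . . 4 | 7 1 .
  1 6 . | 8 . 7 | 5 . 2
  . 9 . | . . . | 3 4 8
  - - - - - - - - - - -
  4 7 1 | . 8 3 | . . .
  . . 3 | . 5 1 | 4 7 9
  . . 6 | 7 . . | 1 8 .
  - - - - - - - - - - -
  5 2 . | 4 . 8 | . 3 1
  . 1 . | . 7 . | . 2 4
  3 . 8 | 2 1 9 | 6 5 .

Step 1. [r7c5∈{6}] r7c5 is down to just 6 ⇒ r7c5=6.
Step 2. [r3c5∈{2}] only 2 remains possible at r3c5 ⇒ r3c5=2.
Step 3. [r8c3∈{9}] r8c3's peers cover all but 9 ⇒ r8c3=9.
Step 4. [r5c1∈{2,8}] in row 5, 2 fits only at r5c1 ⇒ r5c1=2.
Step 5. [r1c5∈{9}] nothing but 9 survives at r1c5 ⇒ r1c5=9.
Step 6. [r3c6∈{5,6}] 6 has one home in col 6: r3c6. So r3c6=6.
Step 7. [r1c4∈{5}] nothing but 5 survives at r1c4, so r1c4=5.
Step 8. [r4c8∈{6}] r4c8's peers cover all but 6, so r4c8=6.
Step 9. [r3c1∈{7}] r3c1 has the single candidate 7, so r3c1=7.
Step 10. [r4c9∈{5}] r4c9's peers cover all but 5. So r4c9=5.
Step 11. [r6c9∈{3}] r6c9 is down to just 3, so r6c9=3.
Step 12. [r4c7∈{2}] nothing but 2 survives at r4c7, so r4c7=2.
Step 13. [r6c5∈{4}] r6c5 has the single candidate 4. So r6c5=4.
Step 14. [r1c9∈{6}] r1c9's peers cover all but 6. So r1c9=6.
Step 15. [r2c8∈{9}] nothing but 9 survives at r2c8. So r2c8=9.
Step 16. [r7c3∈{7}] r7c3 has the single candidate 7, so r7c3=7.
Step 17. [r3c3∈{5}] nothing but 5 survives at r3c3 ⇒ r3c3=5.
Step 18. [r9c2∈{4}] only 4 remains possible at r9c2. So r9c2=4.
Step 19. [r4c4∈{9}] r4c4's peers cover all but 9, so r4c4=9.
Step 20. [r7c7∈{9}] r7c7's peers cover all but 9 ⇒ r7c7=9.
Step 21. [r5c4∈{6}] r5c4 is down to just 6. So r5c4=6.
Step 22. [r8c7∈{8}] only 8 remains possible at r8c7. So r8c7=8.
Step 23. [r3c4∈{1}] r3c4 is down to just 1. So r3c4=1.
Step 24. [r1c1∈{8}] only 8 remains possible at r1c1 ⇒ r1c1=8.
Step 25. [r6c2∈{5}] r6c2's peers cover all but 5. So r6c2=5.
Step 26. [r8c4∈{3}] r8c4 has the single candidate 3 ⇒ r8c4=3.
Step 27. [r6c6∈{2}] r6c6 has the single candidate 2, so r6c6=2.
Step 28. [r9c9∈{7}] r9c9's peers cover all but 7. So r9c9=7.
Step 29. [r2c5∈{3}] r2c5 has the single candidate 3 ⇒ r2c5=3.
Step 30. [r2c3∈{4}] only 4 remains possible at r2c3 ⇒ r2c3=4.
Step 31. [r8c1∈{6}] r8c1 is down to just 6. So r8c1=6.
Step 32. [r6c1∈{9}] r6c1 has the single candidate 9, so r6c1=9.
Step 33. [r1c3∈{2}] only 2 remains possible at r1c3, so r1c3=2.
Step 34. [r8c6∈{5}] r8c6's peers cover all but 5 ⇒ r8c6=5.
Step 35. [r5c2∈{8}] r5c2's peers cover all but 8 ⇒ r5c2=8.

Answer: 8 3 2 5 9 4 7 1 6 / 1 6 4 8 3 7 5 9 2 / 7 9 5 1 2 6 3 4 8 / 4 7 1 9 8 3 2 6 5 / 2 8 3 6 5 1 4 7 9 / 9 5 6 7 4 2 1 8 3 / 5 2 7 4 6 8 9 3 1 / 6 1 9 3 7 5 8 2 4 / 3 4 8 2 1 9 6 5 7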